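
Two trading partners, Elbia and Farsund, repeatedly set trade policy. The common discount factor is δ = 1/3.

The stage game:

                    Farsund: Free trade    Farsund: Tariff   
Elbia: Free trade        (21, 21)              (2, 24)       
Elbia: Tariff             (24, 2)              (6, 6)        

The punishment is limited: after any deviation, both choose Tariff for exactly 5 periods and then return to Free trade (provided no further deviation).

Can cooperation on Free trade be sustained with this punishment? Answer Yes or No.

Yes

Comparing payoff streams over the 6 periods until play realigns: cooperate → 21(1+δ+…+δ^5); deviate → 24 + 6(δ+…+δ^5).
Cooperation is sustained iff (21−6)(δ+…+δ^5) ≥ 24−21.
δ+…+δ^5 = 1/3·(1−(1/3)^5)/(1−1/3) = 0.4979, and (24−21)/(21−6) = 0.2000.
0.4979 ≥ 0.2000, so cooperation is sustainable.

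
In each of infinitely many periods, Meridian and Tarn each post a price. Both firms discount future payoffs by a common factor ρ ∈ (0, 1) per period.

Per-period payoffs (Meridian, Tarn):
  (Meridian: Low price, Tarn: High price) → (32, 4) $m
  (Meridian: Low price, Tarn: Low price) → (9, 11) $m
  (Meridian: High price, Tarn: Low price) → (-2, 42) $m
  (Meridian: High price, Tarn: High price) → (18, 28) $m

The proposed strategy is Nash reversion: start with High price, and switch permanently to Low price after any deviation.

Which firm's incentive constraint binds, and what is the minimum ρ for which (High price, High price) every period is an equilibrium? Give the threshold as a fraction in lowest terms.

Meridian; ρ ≥ 14/23

For Meridian: deviation gain 32−18 = 14, per-period punishment loss 18−9 = 9. IC gives ρ ≥ 14/23.
For Tarn: gain 14, loss 17 per period, so ρ ≥ 14/31.
The tighter constraint is Meridian's, so cooperation needs ρ ≥ 14/23.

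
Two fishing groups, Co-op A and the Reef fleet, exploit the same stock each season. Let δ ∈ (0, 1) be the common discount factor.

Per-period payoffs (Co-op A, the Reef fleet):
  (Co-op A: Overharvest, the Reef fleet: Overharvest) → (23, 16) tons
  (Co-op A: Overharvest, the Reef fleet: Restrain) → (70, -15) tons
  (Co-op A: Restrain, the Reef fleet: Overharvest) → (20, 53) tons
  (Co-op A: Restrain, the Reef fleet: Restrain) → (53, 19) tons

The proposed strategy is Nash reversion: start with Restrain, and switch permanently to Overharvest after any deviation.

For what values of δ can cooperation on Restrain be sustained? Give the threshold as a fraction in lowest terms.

Co-op A's threshold: (70−53)/(70−23) = 17/47.
the Reef fleet's threshold: (53−19)/(53−16) = 34/37.
17/47 < 34/37, so the Reef fleet binds and δ* = 34/37.

34/37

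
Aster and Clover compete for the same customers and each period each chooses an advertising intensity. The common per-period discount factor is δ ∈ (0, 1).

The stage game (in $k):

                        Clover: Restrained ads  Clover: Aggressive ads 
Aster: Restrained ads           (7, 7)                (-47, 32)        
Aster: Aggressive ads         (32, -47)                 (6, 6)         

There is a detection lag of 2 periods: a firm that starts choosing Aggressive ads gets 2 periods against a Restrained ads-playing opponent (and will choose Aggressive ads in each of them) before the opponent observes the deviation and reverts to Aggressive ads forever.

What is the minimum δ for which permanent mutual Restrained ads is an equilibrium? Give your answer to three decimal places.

The best deviation is to choose Aggressive ads for all 2 undetected periods, earning 32 each, then 6 forever once detected.
Deviation value: 32(1−δ^2)/(1−δ) + 6δ^2/(1−δ); cooperation value: 7/(1−δ).
IC: 7 ≥ 32(1−δ^2) + 6δ^2 = 32 − 26δ^2.
So δ^2 ≥ 25/26, giving δ ≥ (25/26)^(1/2) ≈ 0.981.

0.981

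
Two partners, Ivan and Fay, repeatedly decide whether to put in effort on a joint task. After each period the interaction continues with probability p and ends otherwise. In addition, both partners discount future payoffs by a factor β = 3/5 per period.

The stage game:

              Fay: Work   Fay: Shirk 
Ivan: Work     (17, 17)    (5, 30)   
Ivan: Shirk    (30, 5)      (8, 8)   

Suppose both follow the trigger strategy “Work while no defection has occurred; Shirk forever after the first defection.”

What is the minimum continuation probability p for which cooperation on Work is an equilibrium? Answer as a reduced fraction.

With continuation probability p and discount β, the effective per-period discount factor is βp.
Grim-trigger IC: βp ≥ (30−17)/(30−8) = 13/22.
So p ≥ (13/22)/(3/5) = 65/66.

65/66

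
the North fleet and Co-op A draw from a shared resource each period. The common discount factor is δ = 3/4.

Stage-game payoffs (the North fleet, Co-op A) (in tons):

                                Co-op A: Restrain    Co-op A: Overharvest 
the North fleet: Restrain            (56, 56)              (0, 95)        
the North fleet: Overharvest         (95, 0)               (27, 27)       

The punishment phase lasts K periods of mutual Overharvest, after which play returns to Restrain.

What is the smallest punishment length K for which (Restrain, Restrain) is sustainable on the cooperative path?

Need Σ_{k=1}^{K} δ^k ≥ (95−56)/(56−27) = 1.3448 at δ = 3/4.
At K = 2 the sum is 1.3125 < 1.3448; at K = 3 it is 1.7344 ≥ 1.3448.
So the minimum punishment length is K = 3.

3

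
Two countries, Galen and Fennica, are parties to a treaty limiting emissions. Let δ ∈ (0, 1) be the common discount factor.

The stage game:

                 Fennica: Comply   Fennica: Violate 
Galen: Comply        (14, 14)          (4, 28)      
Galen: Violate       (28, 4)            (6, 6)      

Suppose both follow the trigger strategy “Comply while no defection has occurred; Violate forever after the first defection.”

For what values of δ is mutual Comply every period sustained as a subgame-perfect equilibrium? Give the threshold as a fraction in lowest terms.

7/11

14/(1−δ) ≥ 28 + 6δ/(1−δ)
14 ≥ 28 − 22δ
δ ≥ 14/22 = 7/11.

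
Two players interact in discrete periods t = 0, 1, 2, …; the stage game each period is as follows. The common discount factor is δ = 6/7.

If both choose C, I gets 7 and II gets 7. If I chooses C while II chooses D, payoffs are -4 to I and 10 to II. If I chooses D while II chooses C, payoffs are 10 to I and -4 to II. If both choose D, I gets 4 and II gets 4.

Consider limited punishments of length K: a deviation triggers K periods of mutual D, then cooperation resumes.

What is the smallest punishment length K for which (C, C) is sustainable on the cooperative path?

2

No profitable deviation requires (7−4)(δ+…+δ^K) ≥ 10−7, i.e. δ+…+δ^K ≥ 1 ≈ 1.0000.
With δ = 6/7, the partial sums are K=1: 0.8571, K=2: 1.5918.
K = 2 is the first length at which the sum reaches 1.0000.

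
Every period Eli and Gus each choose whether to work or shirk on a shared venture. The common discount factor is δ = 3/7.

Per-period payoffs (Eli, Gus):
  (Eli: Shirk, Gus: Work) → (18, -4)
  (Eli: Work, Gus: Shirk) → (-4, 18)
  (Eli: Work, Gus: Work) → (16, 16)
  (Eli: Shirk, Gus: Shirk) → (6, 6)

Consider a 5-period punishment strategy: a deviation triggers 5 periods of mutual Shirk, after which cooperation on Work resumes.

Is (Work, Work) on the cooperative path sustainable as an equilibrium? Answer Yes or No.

Yes

IC: δ+…+δ^5 ≥ (18−16)/(16−6) = 1/5.
At δ = 3/7: partial sum = 0.7392 ≥ 0.2000. Cooperation sustainable.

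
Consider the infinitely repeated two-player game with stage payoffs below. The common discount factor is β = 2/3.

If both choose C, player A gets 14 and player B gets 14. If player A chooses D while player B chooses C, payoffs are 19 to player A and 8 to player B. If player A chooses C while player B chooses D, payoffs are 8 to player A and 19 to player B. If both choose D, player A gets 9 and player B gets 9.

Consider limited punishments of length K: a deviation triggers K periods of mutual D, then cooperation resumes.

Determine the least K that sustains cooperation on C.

IC: β(1−β^K)/(1−β) ≥ (19−14)/(14−9) = 1.
With β = 2/3: need 1 − β^K ≥ 1·(1−2/3)/(2/3), i.e. β^K ≤ 0.5000.
Since (2/3)^1 = 0.6667 and (2/3)^2 = 0.4444, the smallest such K is 2.

2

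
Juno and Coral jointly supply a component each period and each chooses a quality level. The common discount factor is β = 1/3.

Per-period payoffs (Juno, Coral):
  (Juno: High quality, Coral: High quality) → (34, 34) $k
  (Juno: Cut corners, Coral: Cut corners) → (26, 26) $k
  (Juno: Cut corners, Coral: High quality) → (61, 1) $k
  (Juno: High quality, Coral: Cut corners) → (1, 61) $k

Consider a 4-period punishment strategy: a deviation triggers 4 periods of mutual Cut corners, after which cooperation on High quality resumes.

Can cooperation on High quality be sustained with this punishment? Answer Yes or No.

No

Comparing payoff streams over the 5 periods until play realigns: cooperate → 34(1+β+…+β^4); deviate → 61 + 26(β+…+β^4).
Cooperation is sustained iff (34−26)(β+…+β^4) ≥ 61−34.
β+…+β^4 = 1/3·(1−(1/3)^4)/(1−1/3) = 0.4938, and (61−34)/(34−26) = 3.3750.
0.4938 < 3.3750, so cooperation is not sustainable.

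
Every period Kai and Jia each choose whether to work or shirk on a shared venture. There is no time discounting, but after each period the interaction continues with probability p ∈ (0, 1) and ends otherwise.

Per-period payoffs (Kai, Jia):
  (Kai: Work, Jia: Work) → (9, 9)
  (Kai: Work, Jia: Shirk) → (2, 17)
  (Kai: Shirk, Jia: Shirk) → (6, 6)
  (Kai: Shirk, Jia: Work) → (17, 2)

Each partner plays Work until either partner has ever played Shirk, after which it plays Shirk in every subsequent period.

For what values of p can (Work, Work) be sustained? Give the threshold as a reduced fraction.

8/11

Expected cooperation value is 9 + p·9 + p²·9 + … = 9/(1−p); deviation gives 17 + p·6/(1−p).
9 ≥ 17(1−p) + 6p ⇒ 11p ≥ 8 ⇒ p ≥ 8/11.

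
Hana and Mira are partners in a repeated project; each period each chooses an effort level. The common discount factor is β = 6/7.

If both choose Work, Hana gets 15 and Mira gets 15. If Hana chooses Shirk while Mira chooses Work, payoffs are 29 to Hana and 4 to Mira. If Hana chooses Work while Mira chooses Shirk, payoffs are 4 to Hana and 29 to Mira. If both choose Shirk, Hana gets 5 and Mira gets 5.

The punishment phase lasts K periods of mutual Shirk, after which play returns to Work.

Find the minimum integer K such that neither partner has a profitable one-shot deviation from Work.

IC: β(1−β^K)/(1−β) ≥ (29−15)/(15−5) = 7/5.
With β = 6/7: need 1 − β^K ≥ 7/5·(1−6/7)/(6/7), i.e. β^K ≤ 0.7667.
Since (6/7)^1 = 0.8571 and (6/7)^2 = 0.7347, the smallest such K is 2.

2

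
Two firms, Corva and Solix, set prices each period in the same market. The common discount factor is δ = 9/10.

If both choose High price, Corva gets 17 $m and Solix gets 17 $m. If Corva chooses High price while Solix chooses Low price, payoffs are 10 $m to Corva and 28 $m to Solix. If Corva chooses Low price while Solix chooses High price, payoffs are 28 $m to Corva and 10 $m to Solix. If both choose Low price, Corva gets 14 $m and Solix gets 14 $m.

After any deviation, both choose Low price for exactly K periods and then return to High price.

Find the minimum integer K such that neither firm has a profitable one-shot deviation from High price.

Need Σ_{k=1}^{K} δ^k ≥ (28−17)/(17−14) = 3.6667 at δ = 9/10.
At K = 4 the sum is 3.0951 < 3.6667; at K = 5 it is 3.6856 ≥ 3.6667.
So the minimum punishment length is K = 5.

5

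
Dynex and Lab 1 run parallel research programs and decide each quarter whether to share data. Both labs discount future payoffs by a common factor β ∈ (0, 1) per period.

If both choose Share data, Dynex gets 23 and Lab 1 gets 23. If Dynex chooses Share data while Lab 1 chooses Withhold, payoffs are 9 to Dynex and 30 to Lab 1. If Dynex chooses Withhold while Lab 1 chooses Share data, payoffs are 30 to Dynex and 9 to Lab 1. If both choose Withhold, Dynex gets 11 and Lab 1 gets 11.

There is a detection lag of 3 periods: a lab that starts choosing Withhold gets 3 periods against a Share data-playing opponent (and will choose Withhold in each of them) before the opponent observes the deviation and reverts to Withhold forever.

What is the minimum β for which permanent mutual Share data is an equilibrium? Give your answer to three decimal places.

A deviator earns 30 for 3 periods, then 11 forever; cooperating earns 23 forever. Multiplying the IC by (1−β):
23 ≥ 30(1−β^3) + 11β^3, so 19·β^3 ≥ 7 and β^3 ≥ 7/19.
β ≥ (7/19)^(1/3) ≈ 0.717.

0.717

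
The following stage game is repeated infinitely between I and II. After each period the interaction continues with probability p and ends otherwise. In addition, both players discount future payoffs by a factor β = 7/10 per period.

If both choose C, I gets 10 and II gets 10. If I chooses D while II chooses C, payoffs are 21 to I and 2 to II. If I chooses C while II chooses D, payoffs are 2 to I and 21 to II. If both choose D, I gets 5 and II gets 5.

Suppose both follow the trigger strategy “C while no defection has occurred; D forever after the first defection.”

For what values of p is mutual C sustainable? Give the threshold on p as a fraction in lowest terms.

55/56

Expected continuation weight on next period's payoff is β·p = 7/10·p, which plays the role of the discount factor.
Cooperation requires 7/10·p ≥ (21−10)/(21−5) = 11/16, hence p ≥ 55/56.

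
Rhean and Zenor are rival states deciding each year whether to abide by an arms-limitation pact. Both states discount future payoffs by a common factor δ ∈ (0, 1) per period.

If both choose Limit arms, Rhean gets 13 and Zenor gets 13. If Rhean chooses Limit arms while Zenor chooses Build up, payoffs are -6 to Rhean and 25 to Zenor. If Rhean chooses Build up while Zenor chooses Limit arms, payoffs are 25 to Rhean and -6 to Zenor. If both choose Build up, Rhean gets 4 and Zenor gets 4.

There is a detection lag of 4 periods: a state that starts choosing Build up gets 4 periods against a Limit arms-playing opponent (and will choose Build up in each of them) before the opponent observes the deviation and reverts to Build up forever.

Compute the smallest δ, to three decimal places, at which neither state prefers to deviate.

Deviating for the 4 undetected periods gains 25−13 = 12 per period over cooperation, then loses 13−4 = 9 per period forever once punishment starts.
Gain: 12(1 + δ + … + δ^3); loss: 9·δ^4/(1−δ).
No profitable deviation ⇔ 12(1−δ^4) ≤ 9·δ^4, i.e. δ^4 ≥ 12/(12+9) = 4/7.
Hence δ ≥ (4/7)^(1/4) ≈ 0.869.

0.869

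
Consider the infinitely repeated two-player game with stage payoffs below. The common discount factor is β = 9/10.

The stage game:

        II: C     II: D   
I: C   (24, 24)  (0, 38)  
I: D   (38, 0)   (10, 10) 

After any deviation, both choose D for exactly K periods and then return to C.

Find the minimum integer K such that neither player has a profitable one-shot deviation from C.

2

No profitable deviation requires (24−10)(β+…+β^K) ≥ 38−24, i.e. β+…+β^K ≥ 1 ≈ 1.0000.
With β = 9/10, the partial sums are K=1: 0.9000, K=2: 1.7100.
K = 2 is the first length at which the sum reaches 1.0000.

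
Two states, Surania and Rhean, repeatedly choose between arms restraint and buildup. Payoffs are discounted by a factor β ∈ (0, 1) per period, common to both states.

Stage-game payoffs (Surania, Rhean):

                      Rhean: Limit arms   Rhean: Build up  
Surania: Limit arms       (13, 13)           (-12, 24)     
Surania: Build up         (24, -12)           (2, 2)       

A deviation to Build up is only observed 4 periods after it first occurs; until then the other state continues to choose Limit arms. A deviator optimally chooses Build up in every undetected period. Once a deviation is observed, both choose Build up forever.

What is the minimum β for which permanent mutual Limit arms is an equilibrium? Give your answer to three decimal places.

0.841

The best deviation is to choose Build up for all 4 undetected periods, earning 24 each, then 2 forever once detected.
Deviation value: 24(1−β^4)/(1−β) + 2β^4/(1−β); cooperation value: 13/(1−β).
IC: 13 ≥ 24(1−β^4) + 2β^4 = 24 − 22β^4.
So β^4 ≥ 11/22 = 1/2, giving β ≥ (1/2)^(1/4) ≈ 0.841.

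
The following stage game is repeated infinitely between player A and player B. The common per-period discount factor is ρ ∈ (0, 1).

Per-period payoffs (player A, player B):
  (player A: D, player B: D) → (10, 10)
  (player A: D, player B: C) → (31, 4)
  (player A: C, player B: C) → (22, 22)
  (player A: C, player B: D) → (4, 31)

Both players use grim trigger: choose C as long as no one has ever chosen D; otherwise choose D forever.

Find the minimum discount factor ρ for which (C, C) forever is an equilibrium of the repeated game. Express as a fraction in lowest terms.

Cooperation forever yields 22 each period: 22/(1−ρ).
Deviating yields 31 once, then 10 forever: 31 + 10ρ/(1−ρ).
No profitable deviation requires 22/(1−ρ) ≥ 31 + 10ρ/(1−ρ).
Multiplying by (1−ρ): 22 ≥ 31(1−ρ) + 10ρ = 31 − 21ρ.
So 21ρ ≥ 9, i.e. ρ ≥ 9/21 = 3/7.

3/7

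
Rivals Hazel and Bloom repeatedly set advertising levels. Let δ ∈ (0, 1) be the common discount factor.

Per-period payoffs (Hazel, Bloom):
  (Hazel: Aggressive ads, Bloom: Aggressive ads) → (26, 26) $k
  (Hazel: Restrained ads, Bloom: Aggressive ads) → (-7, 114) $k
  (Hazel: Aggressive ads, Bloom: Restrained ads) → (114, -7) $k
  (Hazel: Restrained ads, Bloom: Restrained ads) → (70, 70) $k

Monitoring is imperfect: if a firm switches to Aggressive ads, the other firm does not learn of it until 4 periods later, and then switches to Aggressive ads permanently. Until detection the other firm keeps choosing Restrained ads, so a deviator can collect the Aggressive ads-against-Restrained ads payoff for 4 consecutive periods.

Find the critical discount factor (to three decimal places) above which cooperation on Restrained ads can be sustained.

A deviator earns 114 for 4 periods, then 26 forever; cooperating earns 70 forever. Multiplying the IC by (1−δ):
70 ≥ 114(1−δ^4) + 26δ^4, so 88·δ^4 ≥ 44 and δ^4 ≥ 1/2.
δ ≥ (1/2)^(1/4) ≈ 0.841.

0.841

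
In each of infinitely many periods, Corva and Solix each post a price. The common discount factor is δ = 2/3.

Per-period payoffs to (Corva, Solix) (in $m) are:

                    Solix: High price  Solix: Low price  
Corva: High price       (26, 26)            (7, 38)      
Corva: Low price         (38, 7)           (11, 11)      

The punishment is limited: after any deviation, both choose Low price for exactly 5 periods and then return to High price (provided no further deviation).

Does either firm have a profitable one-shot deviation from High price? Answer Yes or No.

IC: δ+…+δ^5 ≥ (38−26)/(26−11) = 4/5.
At δ = 2/3: partial sum = 1.7366 ≥ 0.8000. Cooperation sustainable.

No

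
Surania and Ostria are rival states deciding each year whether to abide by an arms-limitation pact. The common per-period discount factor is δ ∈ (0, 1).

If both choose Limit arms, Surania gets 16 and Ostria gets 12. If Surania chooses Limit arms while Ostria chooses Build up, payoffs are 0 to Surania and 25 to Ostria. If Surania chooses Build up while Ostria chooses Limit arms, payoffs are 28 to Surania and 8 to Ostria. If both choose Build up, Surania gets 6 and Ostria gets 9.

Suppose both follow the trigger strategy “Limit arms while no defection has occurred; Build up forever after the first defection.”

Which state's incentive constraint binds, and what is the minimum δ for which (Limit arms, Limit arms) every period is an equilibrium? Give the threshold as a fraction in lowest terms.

Ostria; δ ≥ 13/16

Surania: cooperation gives 16 each period; deviation gives 28 once then 6 forever.
  16/(1−δ) ≥ 28 + 6δ/(1−δ) ⇒ δ ≥ 12/22 = 6/11.
Ostria: cooperation gives 12 each period; deviation gives 25 once then 9 forever.
  δ ≥ 13/16.
Both must hold, so the binding constraint is Ostria's: δ ≥ 13/16.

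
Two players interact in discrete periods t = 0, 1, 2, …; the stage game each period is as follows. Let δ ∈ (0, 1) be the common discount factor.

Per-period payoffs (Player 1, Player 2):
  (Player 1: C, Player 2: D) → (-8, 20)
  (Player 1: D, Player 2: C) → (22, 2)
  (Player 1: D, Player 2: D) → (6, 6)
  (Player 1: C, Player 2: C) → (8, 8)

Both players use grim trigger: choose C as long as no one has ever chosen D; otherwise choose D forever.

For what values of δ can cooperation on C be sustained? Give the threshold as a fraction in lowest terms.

Player 1: cooperation gives 8 each period; deviation gives 22 once then 6 forever.
  8/(1−δ) ≥ 22 + 6δ/(1−δ) ⇒ δ ≥ 14/16 = 7/8.
Player 2: cooperation gives 8 each period; deviation gives 20 once then 6 forever.
  δ ≥ 12/14 = 6/7.
Both must hold, so the binding constraint is Player 1's: δ ≥ 7/8.

7/8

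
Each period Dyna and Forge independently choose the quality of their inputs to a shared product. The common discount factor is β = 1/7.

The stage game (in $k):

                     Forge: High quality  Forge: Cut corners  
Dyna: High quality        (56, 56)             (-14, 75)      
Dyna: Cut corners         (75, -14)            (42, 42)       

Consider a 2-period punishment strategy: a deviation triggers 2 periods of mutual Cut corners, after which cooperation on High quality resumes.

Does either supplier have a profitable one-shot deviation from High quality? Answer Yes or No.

Yes

A one-shot deviation gives 75 now, then 42 for 2 periods, then back to 56.
Gain from deviating: (75−56) today; loss: (56−42) in each of the next 2 periods.
No-deviation condition: (56−42)(β+…+β^2) ≥ 75−56, i.e. β+…+β^2 ≥ 19/14.
At β = 1/7: β+…+β^2 = 0.1633 < 1.3571.
So cooperation is not sustainable.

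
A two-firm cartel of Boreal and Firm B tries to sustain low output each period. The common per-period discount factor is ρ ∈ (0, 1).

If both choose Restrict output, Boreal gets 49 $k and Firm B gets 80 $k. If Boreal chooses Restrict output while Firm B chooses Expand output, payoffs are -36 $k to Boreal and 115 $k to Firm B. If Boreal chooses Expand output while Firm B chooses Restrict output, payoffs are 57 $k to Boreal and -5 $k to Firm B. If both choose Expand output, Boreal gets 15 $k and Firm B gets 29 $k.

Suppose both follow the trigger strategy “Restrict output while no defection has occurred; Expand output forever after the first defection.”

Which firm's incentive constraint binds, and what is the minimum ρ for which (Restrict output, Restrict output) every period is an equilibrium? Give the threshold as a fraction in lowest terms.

For Boreal: deviation gain 57−49 = 8, per-period punishment loss 49−15 = 34. IC gives ρ ≥ 8/42 = 4/21.
For Firm B: gain 35, loss 51 per period, so ρ ≥ 35/86.
The tighter constraint is Firm B's, so cooperation needs ρ ≥ 35/86.

Firm B; ρ ≥ 35/86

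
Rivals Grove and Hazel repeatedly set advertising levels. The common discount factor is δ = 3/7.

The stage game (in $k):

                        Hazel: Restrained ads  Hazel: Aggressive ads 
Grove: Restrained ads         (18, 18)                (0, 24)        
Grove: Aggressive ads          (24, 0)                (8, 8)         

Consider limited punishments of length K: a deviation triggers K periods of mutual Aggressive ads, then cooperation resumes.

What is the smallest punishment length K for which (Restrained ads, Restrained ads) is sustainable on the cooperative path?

2

Need Σ_{k=1}^{K} δ^k ≥ (24−18)/(18−8) = 0.6000 at δ = 3/7.
At K = 1 the sum is 0.4286 < 0.6000; at K = 2 it is 0.6122 ≥ 0.6000.
So the minimum punishment length is K = 2.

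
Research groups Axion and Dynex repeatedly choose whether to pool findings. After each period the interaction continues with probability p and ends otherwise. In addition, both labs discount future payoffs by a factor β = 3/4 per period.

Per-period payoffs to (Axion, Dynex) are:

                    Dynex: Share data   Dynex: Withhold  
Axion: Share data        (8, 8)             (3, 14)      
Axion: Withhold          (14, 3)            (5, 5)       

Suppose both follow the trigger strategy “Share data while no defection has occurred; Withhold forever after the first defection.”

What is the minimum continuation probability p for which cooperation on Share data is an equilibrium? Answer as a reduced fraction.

With continuation probability p and discount β, the effective per-period discount factor is βp.
Grim-trigger IC: βp ≥ (14−8)/(14−5) = 2/3.
So p ≥ (2/3)/(3/4) = 8/9.

8/9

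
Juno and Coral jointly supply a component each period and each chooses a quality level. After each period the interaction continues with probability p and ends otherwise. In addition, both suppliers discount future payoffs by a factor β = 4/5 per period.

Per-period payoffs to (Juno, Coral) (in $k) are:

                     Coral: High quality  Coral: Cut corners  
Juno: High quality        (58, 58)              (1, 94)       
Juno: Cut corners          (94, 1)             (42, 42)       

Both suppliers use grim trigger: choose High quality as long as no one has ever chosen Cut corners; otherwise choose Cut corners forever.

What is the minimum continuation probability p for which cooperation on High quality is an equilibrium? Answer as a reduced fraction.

With continuation probability p and discount β, the effective per-period discount factor is βp.
Grim-trigger IC: βp ≥ (94−58)/(94−42) = 9/13.
So p ≥ (9/13)/(4/5) = 45/52.

45/52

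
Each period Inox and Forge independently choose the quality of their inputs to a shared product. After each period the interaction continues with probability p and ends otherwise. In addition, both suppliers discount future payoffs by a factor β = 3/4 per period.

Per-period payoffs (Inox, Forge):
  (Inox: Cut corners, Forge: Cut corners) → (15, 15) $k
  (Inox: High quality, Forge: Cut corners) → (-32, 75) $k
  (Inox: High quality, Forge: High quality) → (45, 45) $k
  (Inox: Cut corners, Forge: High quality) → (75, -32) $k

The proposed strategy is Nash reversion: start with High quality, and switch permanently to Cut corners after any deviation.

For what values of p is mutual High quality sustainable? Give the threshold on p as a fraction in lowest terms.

2/3

With continuation probability p and discount β, the effective per-period discount factor is βp.
Grim-trigger IC: βp ≥ (75−45)/(75−15) = 1/2.
So p ≥ (1/2)/(3/4) = 2/3.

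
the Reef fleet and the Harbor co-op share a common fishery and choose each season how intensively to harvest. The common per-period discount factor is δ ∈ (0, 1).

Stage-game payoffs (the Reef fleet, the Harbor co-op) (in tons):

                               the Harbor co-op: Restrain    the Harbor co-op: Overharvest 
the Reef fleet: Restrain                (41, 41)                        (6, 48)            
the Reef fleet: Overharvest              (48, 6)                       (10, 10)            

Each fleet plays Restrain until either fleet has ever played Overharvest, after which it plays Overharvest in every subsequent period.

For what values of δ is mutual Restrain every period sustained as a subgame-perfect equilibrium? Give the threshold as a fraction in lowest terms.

7/38

41/(1−δ) ≥ 48 + 10δ/(1−δ)
41 ≥ 48 − 38δ
δ ≥ 7/38.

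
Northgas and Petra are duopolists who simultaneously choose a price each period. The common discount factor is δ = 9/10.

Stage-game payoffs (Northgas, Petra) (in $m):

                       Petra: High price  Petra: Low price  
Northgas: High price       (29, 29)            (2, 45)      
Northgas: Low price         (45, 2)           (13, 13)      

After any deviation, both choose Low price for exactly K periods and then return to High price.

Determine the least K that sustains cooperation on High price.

2

No profitable deviation requires (29−13)(δ+…+δ^K) ≥ 45−29, i.e. δ+…+δ^K ≥ 1 ≈ 1.0000.
With δ = 9/10, the partial sums are K=1: 0.9000, K=2: 1.7100.
K = 2 is the first length at which the sum reaches 1.0000.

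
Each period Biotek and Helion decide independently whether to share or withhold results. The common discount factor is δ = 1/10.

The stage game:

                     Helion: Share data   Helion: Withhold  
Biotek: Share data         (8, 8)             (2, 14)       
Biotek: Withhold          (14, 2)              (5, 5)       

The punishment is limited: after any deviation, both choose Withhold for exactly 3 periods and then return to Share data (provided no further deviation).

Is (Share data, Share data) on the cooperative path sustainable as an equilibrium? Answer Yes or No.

Comparing payoff streams over the 4 periods until play realigns: cooperate → 8(1+δ+…+δ^3); deviate → 14 + 5(δ+…+δ^3).
Cooperation is sustained iff (8−5)(δ+…+δ^3) ≥ 14−8.
δ+…+δ^3 = 1/10·(1−(1/10)^3)/(1−1/10) = 0.1110, and (14−8)/(8−5) = 2.0000.
0.1110 < 2.0000, so cooperation is not sustainable.

No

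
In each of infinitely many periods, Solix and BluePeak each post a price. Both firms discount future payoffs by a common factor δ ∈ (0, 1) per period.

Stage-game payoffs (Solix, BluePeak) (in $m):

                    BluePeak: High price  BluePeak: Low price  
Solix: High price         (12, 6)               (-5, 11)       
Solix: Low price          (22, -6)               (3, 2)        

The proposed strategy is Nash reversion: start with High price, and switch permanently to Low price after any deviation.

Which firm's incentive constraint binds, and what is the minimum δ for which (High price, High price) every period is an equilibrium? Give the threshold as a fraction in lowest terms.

BluePeak; δ ≥ 5/9

For Solix: deviation gain 22−12 = 10, per-period punishment loss 12−3 = 9. IC gives δ ≥ 10/19.
For BluePeak: gain 5, loss 4 per period, so δ ≥ 5/9.
The tighter constraint is BluePeak's, so cooperation needs δ ≥ 5/9.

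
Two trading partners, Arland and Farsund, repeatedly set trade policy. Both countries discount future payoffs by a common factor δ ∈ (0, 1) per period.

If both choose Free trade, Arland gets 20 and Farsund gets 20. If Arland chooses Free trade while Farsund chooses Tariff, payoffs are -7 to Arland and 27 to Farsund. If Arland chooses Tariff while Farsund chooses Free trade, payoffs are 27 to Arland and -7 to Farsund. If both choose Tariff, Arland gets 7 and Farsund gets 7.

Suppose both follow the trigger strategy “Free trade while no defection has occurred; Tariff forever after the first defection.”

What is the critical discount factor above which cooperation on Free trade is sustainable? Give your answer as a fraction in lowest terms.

20/(1−δ) ≥ 27 + 7δ/(1−δ)
20 ≥ 27 − 20δ
δ ≥ 7/20.

7/20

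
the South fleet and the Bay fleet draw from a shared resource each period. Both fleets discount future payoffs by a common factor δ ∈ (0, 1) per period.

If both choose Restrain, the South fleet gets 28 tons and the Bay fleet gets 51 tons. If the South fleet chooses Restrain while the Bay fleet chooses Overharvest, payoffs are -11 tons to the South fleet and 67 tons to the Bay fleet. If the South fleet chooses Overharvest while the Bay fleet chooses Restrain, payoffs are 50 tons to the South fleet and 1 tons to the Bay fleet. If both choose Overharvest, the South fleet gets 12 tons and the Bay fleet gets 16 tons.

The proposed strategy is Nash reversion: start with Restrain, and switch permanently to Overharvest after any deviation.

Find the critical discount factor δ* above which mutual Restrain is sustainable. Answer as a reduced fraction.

11/19

For the South fleet: deviation gain 50−28 = 22, per-period punishment loss 28−12 = 16. IC gives δ ≥ 22/38 = 11/19.
For the Bay fleet: gain 16, loss 35 per period, so δ ≥ 16/51.
The tighter constraint is the South fleet's, so cooperation needs δ ≥ 11/19.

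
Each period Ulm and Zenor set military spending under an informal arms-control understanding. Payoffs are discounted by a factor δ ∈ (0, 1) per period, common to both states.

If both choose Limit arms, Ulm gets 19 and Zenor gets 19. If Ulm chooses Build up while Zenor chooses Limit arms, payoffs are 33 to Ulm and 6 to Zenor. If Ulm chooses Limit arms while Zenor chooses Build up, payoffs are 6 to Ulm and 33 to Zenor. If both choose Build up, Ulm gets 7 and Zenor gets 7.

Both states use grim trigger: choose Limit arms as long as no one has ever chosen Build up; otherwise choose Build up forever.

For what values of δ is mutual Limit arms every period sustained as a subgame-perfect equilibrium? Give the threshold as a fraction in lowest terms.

7/13

Under grim trigger the critical discount factor is (T−C)/(T−P) with T = 33, C = 19, P = 7.
δ* = (33−19)/(33−7) = 14/26 = 7/13.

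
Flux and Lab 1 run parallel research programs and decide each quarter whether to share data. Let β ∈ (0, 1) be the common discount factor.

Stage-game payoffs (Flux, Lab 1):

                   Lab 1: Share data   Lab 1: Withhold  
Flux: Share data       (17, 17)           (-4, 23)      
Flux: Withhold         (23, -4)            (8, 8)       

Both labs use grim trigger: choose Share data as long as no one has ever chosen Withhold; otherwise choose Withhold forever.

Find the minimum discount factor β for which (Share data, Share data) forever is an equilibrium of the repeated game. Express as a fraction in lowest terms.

17/(1−β) ≥ 23 + 8β/(1−β)
17 ≥ 23 − 15β
β ≥ 6/15 = 2/5.

2/5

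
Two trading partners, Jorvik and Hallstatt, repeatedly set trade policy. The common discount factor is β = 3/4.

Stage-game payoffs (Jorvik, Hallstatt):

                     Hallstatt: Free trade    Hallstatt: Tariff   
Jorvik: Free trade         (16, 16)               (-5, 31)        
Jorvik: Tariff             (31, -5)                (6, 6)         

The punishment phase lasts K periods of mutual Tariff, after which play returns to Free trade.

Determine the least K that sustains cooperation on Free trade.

3

No profitable deviation requires (16−6)(β+…+β^K) ≥ 31−16, i.e. β+…+β^K ≥ 3/2 ≈ 1.5000.
With β = 3/4, the partial sums are K=1: 0.7500, K=2: 1.3125, K=3: 1.7344.
K = 3 is the first length at which the sum reaches 1.5000.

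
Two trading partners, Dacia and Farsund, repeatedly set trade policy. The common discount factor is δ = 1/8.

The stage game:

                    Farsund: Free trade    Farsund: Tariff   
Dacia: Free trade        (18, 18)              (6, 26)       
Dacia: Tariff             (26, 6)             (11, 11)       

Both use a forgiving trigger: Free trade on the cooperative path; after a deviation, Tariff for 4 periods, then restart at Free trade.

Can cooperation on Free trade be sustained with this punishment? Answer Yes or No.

Comparing payoff streams over the 5 periods until play realigns: cooperate → 18(1+δ+…+δ^4); deviate → 26 + 11(δ+…+δ^4).
Cooperation is sustained iff (18−11)(δ+…+δ^4) ≥ 26−18.
δ+…+δ^4 = 1/8·(1−(1/8)^4)/(1−1/8) = 0.1428, and (26−18)/(18−11) = 1.1429.
0.1428 < 1.1429, so cooperation is not sustainable.

No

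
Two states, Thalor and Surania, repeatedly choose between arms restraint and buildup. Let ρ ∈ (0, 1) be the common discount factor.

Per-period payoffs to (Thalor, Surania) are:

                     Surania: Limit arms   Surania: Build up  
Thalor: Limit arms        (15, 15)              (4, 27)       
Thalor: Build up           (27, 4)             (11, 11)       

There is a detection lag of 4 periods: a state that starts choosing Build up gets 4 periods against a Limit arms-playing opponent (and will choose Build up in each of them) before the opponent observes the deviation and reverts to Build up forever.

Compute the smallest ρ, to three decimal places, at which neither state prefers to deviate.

A deviator earns 27 for 4 periods, then 11 forever; cooperating earns 15 forever. Multiplying the IC by (1−ρ):
15 ≥ 27(1−ρ^4) + 11ρ^4, so 16·ρ^4 ≥ 12 and ρ^4 ≥ 3/4.
ρ ≥ (3/4)^(1/4) ≈ 0.931.

0.931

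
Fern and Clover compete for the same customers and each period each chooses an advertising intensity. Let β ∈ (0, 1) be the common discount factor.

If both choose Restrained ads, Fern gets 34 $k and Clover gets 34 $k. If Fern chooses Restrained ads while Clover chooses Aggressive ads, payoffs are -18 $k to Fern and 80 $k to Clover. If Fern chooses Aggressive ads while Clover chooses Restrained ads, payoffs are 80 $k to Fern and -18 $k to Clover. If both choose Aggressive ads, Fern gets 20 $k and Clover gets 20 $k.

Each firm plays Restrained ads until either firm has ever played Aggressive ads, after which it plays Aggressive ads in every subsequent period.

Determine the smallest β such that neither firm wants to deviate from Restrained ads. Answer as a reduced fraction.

23/30

One-period gain from deviating is 80 − 34 = 46. The loss is 34 − 20 = 14 in every subsequent period, with present value 14·β/(1−β).
Deviation is unprofitable when 14·β/(1−β) ≥ 46, i.e. β/(1−β) ≥ 23/7.
Equivalently β ≥ 46/(46+14) = 23/30.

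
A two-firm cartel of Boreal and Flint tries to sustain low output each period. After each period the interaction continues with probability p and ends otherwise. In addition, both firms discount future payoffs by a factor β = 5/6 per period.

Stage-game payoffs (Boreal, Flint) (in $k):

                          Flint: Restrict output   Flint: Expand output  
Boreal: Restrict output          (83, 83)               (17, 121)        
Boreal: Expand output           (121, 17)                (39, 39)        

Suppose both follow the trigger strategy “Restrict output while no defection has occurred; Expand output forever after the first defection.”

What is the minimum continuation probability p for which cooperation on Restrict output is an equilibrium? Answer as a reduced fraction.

With continuation probability p and discount β, the effective per-period discount factor is βp.
Grim-trigger IC: βp ≥ (121−83)/(121−39) = 19/41.
So p ≥ (19/41)/(5/6) = 114/205.

114/205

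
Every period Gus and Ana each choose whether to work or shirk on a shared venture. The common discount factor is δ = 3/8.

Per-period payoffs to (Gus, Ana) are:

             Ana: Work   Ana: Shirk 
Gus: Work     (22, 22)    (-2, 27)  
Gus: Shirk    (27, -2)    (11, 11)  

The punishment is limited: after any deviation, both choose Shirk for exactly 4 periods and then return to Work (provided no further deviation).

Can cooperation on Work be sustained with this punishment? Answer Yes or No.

Yes

IC: δ+…+δ^4 ≥ (27−22)/(22−11) = 5/11.
At δ = 3/8: partial sum = 0.5881 ≥ 0.4545. Cooperation sustainable.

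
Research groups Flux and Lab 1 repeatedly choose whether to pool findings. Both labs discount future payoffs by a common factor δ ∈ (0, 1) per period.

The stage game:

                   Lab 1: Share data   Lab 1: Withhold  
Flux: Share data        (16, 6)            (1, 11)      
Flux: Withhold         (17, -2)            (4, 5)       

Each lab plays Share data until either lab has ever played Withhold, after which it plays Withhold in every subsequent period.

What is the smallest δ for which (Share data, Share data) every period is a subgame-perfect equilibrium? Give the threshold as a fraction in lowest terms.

For Flux: deviation gain 17−16 = 1, per-period punishment loss 16−4 = 12. IC gives δ ≥ 1/13.
For Lab 1: gain 5, loss 1 per period, so δ ≥ 5/6.
The tighter constraint is Lab 1's, so cooperation needs δ ≥ 5/6.

5/6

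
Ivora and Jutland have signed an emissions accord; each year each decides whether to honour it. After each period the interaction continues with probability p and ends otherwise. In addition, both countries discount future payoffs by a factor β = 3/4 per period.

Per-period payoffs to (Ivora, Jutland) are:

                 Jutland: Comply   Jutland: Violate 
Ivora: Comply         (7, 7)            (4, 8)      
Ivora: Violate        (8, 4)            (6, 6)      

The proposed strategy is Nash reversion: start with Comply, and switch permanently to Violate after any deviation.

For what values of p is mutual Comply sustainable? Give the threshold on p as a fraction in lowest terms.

2/3

Expected continuation weight on next period's payoff is β·p = 3/4·p, which plays the role of the discount factor.
Cooperation requires 3/4·p ≥ (8−7)/(8−6) = 1/2, hence p ≥ 2/3.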